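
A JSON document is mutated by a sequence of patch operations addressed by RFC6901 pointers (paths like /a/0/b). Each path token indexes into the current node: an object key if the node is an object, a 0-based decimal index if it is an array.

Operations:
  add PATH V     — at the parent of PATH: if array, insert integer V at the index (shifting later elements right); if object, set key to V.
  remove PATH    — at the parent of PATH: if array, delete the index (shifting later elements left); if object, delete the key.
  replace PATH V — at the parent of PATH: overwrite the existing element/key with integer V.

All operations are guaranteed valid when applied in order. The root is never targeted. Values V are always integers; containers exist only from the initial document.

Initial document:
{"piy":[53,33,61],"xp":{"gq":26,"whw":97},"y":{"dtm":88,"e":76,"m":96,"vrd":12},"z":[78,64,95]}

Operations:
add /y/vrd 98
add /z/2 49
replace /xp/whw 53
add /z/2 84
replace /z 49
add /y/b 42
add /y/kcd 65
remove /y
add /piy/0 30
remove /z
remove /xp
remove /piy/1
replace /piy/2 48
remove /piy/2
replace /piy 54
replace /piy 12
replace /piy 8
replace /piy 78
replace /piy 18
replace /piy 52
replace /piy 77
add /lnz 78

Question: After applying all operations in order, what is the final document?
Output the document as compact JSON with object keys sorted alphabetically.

Answer: {"lnz":78,"piy":77}

Derivation:
After op 1 (add /y/vrd 98): {"piy":[53,33,61],"xp":{"gq":26,"whw":97},"y":{"dtm":88,"e":76,"m":96,"vrd":98},"z":[78,64,95]}
After op 2 (add /z/2 49): {"piy":[53,33,61],"xp":{"gq":26,"whw":97},"y":{"dtm":88,"e":76,"m":96,"vrd":98},"z":[78,64,49,95]}
After op 3 (replace /xp/whw 53): {"piy":[53,33,61],"xp":{"gq":26,"whw":53},"y":{"dtm":88,"e":76,"m":96,"vrd":98},"z":[78,64,49,95]}
After op 4 (add /z/2 84): {"piy":[53,33,61],"xp":{"gq":26,"whw":53},"y":{"dtm":88,"e":76,"m":96,"vrd":98},"z":[78,64,84,49,95]}
After op 5 (replace /z 49): {"piy":[53,33,61],"xp":{"gq":26,"whw":53},"y":{"dtm":88,"e":76,"m":96,"vrd":98},"z":49}
After op 6 (add /y/b 42): {"piy":[53,33,61],"xp":{"gq":26,"whw":53},"y":{"b":42,"dtm":88,"e":76,"m":96,"vrd":98},"z":49}
After op 7 (add /y/kcd 65): {"piy":[53,33,61],"xp":{"gq":26,"whw":53},"y":{"b":42,"dtm":88,"e":76,"kcd":65,"m":96,"vrd":98},"z":49}
After op 8 (remove /y): {"piy":[53,33,61],"xp":{"gq":26,"whw":53},"z":49}
After op 9 (add /piy/0 30): {"piy":[30,53,33,61],"xp":{"gq":26,"whw":53},"z":49}
After op 10 (remove /z): {"piy":[30,53,33,61],"xp":{"gq":26,"whw":53}}
After op 11 (remove /xp): {"piy":[30,53,33,61]}
After op 12 (remove /piy/1): {"piy":[30,33,61]}
After op 13 (replace /piy/2 48): {"piy":[30,33,48]}
After op 14 (remove /piy/2): {"piy":[30,33]}
After op 15 (replace /piy 54): {"piy":54}
After op 16 (replace /piy 12): {"piy":12}
After op 17 (replace /piy 8): {"piy":8}
After op 18 (replace /piy 78): {"piy":78}
After op 19 (replace /piy 18): {"piy":18}
After op 20 (replace /piy 52): {"piy":52}
After op 21 (replace /piy 77): {"piy":77}
After op 22 (add /lnz 78): {"lnz":78,"piy":77}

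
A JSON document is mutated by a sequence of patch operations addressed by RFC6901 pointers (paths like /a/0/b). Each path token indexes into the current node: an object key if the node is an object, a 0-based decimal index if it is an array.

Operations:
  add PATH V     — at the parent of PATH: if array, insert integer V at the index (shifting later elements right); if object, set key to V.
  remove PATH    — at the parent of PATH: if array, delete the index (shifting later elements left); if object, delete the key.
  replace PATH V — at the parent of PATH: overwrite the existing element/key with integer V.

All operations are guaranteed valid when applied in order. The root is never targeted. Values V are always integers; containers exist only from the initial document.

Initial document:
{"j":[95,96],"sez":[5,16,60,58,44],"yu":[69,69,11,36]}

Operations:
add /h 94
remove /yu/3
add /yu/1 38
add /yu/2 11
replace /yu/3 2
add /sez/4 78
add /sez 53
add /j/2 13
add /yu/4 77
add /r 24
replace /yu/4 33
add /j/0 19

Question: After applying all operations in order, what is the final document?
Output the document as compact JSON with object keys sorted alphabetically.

After op 1 (add /h 94): {"h":94,"j":[95,96],"sez":[5,16,60,58,44],"yu":[69,69,11,36]}
After op 2 (remove /yu/3): {"h":94,"j":[95,96],"sez":[5,16,60,58,44],"yu":[69,69,11]}
After op 3 (add /yu/1 38): {"h":94,"j":[95,96],"sez":[5,16,60,58,44],"yu":[69,38,69,11]}
After op 4 (add /yu/2 11): {"h":94,"j":[95,96],"sez":[5,16,60,58,44],"yu":[69,38,11,69,11]}
After op 5 (replace /yu/3 2): {"h":94,"j":[95,96],"sez":[5,16,60,58,44],"yu":[69,38,11,2,11]}
After op 6 (add /sez/4 78): {"h":94,"j":[95,96],"sez":[5,16,60,58,78,44],"yu":[69,38,11,2,11]}
After op 7 (add /sez 53): {"h":94,"j":[95,96],"sez":53,"yu":[69,38,11,2,11]}
After op 8 (add /j/2 13): {"h":94,"j":[95,96,13],"sez":53,"yu":[69,38,11,2,11]}
After op 9 (add /yu/4 77): {"h":94,"j":[95,96,13],"sez":53,"yu":[69,38,11,2,77,11]}
After op 10 (add /r 24): {"h":94,"j":[95,96,13],"r":24,"sez":53,"yu":[69,38,11,2,77,11]}
After op 11 (replace /yu/4 33): {"h":94,"j":[95,96,13],"r":24,"sez":53,"yu":[69,38,11,2,33,11]}
After op 12 (add /j/0 19): {"h":94,"j":[19,95,96,13],"r":24,"sez":53,"yu":[69,38,11,2,33,11]}

Answer: {"h":94,"j":[19,95,96,13],"r":24,"sez":53,"yu":[69,38,11,2,33,11]}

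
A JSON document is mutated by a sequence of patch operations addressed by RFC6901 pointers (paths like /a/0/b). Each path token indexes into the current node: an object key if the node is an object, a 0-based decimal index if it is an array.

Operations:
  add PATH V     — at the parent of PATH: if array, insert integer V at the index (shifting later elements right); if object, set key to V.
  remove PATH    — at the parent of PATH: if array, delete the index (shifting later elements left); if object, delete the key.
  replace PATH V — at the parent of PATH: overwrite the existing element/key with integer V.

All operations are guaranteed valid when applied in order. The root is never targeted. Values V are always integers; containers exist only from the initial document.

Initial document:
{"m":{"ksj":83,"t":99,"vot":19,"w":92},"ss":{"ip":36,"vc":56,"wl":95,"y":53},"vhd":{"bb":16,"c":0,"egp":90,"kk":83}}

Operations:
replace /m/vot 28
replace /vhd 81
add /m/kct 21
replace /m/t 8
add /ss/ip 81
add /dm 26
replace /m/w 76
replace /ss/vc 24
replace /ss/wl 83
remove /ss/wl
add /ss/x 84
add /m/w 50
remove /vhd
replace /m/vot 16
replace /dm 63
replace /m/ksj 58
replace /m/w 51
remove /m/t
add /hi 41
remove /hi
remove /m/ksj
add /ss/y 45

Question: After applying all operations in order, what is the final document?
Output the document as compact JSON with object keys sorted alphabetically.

After op 1 (replace /m/vot 28): {"m":{"ksj":83,"t":99,"vot":28,"w":92},"ss":{"ip":36,"vc":56,"wl":95,"y":53},"vhd":{"bb":16,"c":0,"egp":90,"kk":83}}
After op 2 (replace /vhd 81): {"m":{"ksj":83,"t":99,"vot":28,"w":92},"ss":{"ip":36,"vc":56,"wl":95,"y":53},"vhd":81}
After op 3 (add /m/kct 21): {"m":{"kct":21,"ksj":83,"t":99,"vot":28,"w":92},"ss":{"ip":36,"vc":56,"wl":95,"y":53},"vhd":81}
After op 4 (replace /m/t 8): {"m":{"kct":21,"ksj":83,"t":8,"vot":28,"w":92},"ss":{"ip":36,"vc":56,"wl":95,"y":53},"vhd":81}
After op 5 (add /ss/ip 81): {"m":{"kct":21,"ksj":83,"t":8,"vot":28,"w":92},"ss":{"ip":81,"vc":56,"wl":95,"y":53},"vhd":81}
After op 6 (add /dm 26): {"dm":26,"m":{"kct":21,"ksj":83,"t":8,"vot":28,"w":92},"ss":{"ip":81,"vc":56,"wl":95,"y":53},"vhd":81}
After op 7 (replace /m/w 76): {"dm":26,"m":{"kct":21,"ksj":83,"t":8,"vot":28,"w":76},"ss":{"ip":81,"vc":56,"wl":95,"y":53},"vhd":81}
After op 8 (replace /ss/vc 24): {"dm":26,"m":{"kct":21,"ksj":83,"t":8,"vot":28,"w":76},"ss":{"ip":81,"vc":24,"wl":95,"y":53},"vhd":81}
After op 9 (replace /ss/wl 83): {"dm":26,"m":{"kct":21,"ksj":83,"t":8,"vot":28,"w":76},"ss":{"ip":81,"vc":24,"wl":83,"y":53},"vhd":81}
After op 10 (remove /ss/wl): {"dm":26,"m":{"kct":21,"ksj":83,"t":8,"vot":28,"w":76},"ss":{"ip":81,"vc":24,"y":53},"vhd":81}
After op 11 (add /ss/x 84): {"dm":26,"m":{"kct":21,"ksj":83,"t":8,"vot":28,"w":76},"ss":{"ip":81,"vc":24,"x":84,"y":53},"vhd":81}
After op 12 (add /m/w 50): {"dm":26,"m":{"kct":21,"ksj":83,"t":8,"vot":28,"w":50},"ss":{"ip":81,"vc":24,"x":84,"y":53},"vhd":81}
After op 13 (remove /vhd): {"dm":26,"m":{"kct":21,"ksj":83,"t":8,"vot":28,"w":50},"ss":{"ip":81,"vc":24,"x":84,"y":53}}
After op 14 (replace /m/vot 16): {"dm":26,"m":{"kct":21,"ksj":83,"t":8,"vot":16,"w":50},"ss":{"ip":81,"vc":24,"x":84,"y":53}}
After op 15 (replace /dm 63): {"dm":63,"m":{"kct":21,"ksj":83,"t":8,"vot":16,"w":50},"ss":{"ip":81,"vc":24,"x":84,"y":53}}
After op 16 (replace /m/ksj 58): {"dm":63,"m":{"kct":21,"ksj":58,"t":8,"vot":16,"w":50},"ss":{"ip":81,"vc":24,"x":84,"y":53}}
After op 17 (replace /m/w 51): {"dm":63,"m":{"kct":21,"ksj":58,"t":8,"vot":16,"w":51},"ss":{"ip":81,"vc":24,"x":84,"y":53}}
After op 18 (remove /m/t): {"dm":63,"m":{"kct":21,"ksj":58,"vot":16,"w":51},"ss":{"ip":81,"vc":24,"x":84,"y":53}}
After op 19 (add /hi 41): {"dm":63,"hi":41,"m":{"kct":21,"ksj":58,"vot":16,"w":51},"ss":{"ip":81,"vc":24,"x":84,"y":53}}
After op 20 (remove /hi): {"dm":63,"m":{"kct":21,"ksj":58,"vot":16,"w":51},"ss":{"ip":81,"vc":24,"x":84,"y":53}}
After op 21 (remove /m/ksj): {"dm":63,"m":{"kct":21,"vot":16,"w":51},"ss":{"ip":81,"vc":24,"x":84,"y":53}}
After op 22 (add /ss/y 45): {"dm":63,"m":{"kct":21,"vot":16,"w":51},"ss":{"ip":81,"vc":24,"x":84,"y":45}}

Answer: {"dm":63,"m":{"kct":21,"vot":16,"w":51},"ss":{"ip":81,"vc":24,"x":84,"y":45}}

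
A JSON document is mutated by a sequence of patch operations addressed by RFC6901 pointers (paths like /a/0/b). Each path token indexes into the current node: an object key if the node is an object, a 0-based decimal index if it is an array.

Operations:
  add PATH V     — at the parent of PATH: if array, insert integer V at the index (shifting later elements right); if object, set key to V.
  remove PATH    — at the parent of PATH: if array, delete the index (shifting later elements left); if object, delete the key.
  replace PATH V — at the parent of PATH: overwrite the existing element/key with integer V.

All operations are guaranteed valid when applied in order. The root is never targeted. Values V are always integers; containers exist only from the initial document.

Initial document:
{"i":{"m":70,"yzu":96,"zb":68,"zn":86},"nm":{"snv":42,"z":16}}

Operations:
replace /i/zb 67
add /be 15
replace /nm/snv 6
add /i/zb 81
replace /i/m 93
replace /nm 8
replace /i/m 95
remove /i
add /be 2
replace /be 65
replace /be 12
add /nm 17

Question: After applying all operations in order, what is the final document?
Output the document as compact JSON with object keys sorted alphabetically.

Answer: {"be":12,"nm":17}

Derivation:
After op 1 (replace /i/zb 67): {"i":{"m":70,"yzu":96,"zb":67,"zn":86},"nm":{"snv":42,"z":16}}
After op 2 (add /be 15): {"be":15,"i":{"m":70,"yzu":96,"zb":67,"zn":86},"nm":{"snv":42,"z":16}}
After op 3 (replace /nm/snv 6): {"be":15,"i":{"m":70,"yzu":96,"zb":67,"zn":86},"nm":{"snv":6,"z":16}}
After op 4 (add /i/zb 81): {"be":15,"i":{"m":70,"yzu":96,"zb":81,"zn":86},"nm":{"snv":6,"z":16}}
After op 5 (replace /i/m 93): {"be":15,"i":{"m":93,"yzu":96,"zb":81,"zn":86},"nm":{"snv":6,"z":16}}
After op 6 (replace /nm 8): {"be":15,"i":{"m":93,"yzu":96,"zb":81,"zn":86},"nm":8}
After op 7 (replace /i/m 95): {"be":15,"i":{"m":95,"yzu":96,"zb":81,"zn":86},"nm":8}
After op 8 (remove /i): {"be":15,"nm":8}
After op 9 (add /be 2): {"be":2,"nm":8}
After op 10 (replace /be 65): {"be":65,"nm":8}
After op 11 (replace /be 12): {"be":12,"nm":8}
After op 12 (add /nm 17): {"be":12,"nm":17}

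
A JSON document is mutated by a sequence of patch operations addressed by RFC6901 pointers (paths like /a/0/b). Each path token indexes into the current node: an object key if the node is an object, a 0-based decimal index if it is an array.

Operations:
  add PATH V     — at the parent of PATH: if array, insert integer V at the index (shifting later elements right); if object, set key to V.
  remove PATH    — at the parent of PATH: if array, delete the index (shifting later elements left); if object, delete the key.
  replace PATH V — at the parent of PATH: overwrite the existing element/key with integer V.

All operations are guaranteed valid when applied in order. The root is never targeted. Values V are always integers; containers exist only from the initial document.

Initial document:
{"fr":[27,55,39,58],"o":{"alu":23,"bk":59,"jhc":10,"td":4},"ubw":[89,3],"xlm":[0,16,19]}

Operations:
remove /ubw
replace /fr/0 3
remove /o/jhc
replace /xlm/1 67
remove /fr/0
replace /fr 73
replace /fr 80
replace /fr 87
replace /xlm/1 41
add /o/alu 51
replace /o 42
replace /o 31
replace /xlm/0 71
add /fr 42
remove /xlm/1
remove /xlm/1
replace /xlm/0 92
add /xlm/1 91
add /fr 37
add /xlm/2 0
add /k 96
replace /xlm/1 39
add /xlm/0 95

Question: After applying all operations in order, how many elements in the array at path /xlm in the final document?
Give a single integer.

Answer: 4

Derivation:
After op 1 (remove /ubw): {"fr":[27,55,39,58],"o":{"alu":23,"bk":59,"jhc":10,"td":4},"xlm":[0,16,19]}
After op 2 (replace /fr/0 3): {"fr":[3,55,39,58],"o":{"alu":23,"bk":59,"jhc":10,"td":4},"xlm":[0,16,19]}
After op 3 (remove /o/jhc): {"fr":[3,55,39,58],"o":{"alu":23,"bk":59,"td":4},"xlm":[0,16,19]}
After op 4 (replace /xlm/1 67): {"fr":[3,55,39,58],"o":{"alu":23,"bk":59,"td":4},"xlm":[0,67,19]}
After op 5 (remove /fr/0): {"fr":[55,39,58],"o":{"alu":23,"bk":59,"td":4},"xlm":[0,67,19]}
After op 6 (replace /fr 73): {"fr":73,"o":{"alu":23,"bk":59,"td":4},"xlm":[0,67,19]}
After op 7 (replace /fr 80): {"fr":80,"o":{"alu":23,"bk":59,"td":4},"xlm":[0,67,19]}
After op 8 (replace /fr 87): {"fr":87,"o":{"alu":23,"bk":59,"td":4},"xlm":[0,67,19]}
After op 9 (replace /xlm/1 41): {"fr":87,"o":{"alu":23,"bk":59,"td":4},"xlm":[0,41,19]}
After op 10 (add /o/alu 51): {"fr":87,"o":{"alu":51,"bk":59,"td":4},"xlm":[0,41,19]}
After op 11 (replace /o 42): {"fr":87,"o":42,"xlm":[0,41,19]}
After op 12 (replace /o 31): {"fr":87,"o":31,"xlm":[0,41,19]}
After op 13 (replace /xlm/0 71): {"fr":87,"o":31,"xlm":[71,41,19]}
After op 14 (add /fr 42): {"fr":42,"o":31,"xlm":[71,41,19]}
After op 15 (remove /xlm/1): {"fr":42,"o":31,"xlm":[71,19]}
After op 16 (remove /xlm/1): {"fr":42,"o":31,"xlm":[71]}
After op 17 (replace /xlm/0 92): {"fr":42,"o":31,"xlm":[92]}
After op 18 (add /xlm/1 91): {"fr":42,"o":31,"xlm":[92,91]}
After op 19 (add /fr 37): {"fr":37,"o":31,"xlm":[92,91]}
After op 20 (add /xlm/2 0): {"fr":37,"o":31,"xlm":[92,91,0]}
After op 21 (add /k 96): {"fr":37,"k":96,"o":31,"xlm":[92,91,0]}
After op 22 (replace /xlm/1 39): {"fr":37,"k":96,"o":31,"xlm":[92,39,0]}
After op 23 (add /xlm/0 95): {"fr":37,"k":96,"o":31,"xlm":[95,92,39,0]}
Size at path /xlm: 4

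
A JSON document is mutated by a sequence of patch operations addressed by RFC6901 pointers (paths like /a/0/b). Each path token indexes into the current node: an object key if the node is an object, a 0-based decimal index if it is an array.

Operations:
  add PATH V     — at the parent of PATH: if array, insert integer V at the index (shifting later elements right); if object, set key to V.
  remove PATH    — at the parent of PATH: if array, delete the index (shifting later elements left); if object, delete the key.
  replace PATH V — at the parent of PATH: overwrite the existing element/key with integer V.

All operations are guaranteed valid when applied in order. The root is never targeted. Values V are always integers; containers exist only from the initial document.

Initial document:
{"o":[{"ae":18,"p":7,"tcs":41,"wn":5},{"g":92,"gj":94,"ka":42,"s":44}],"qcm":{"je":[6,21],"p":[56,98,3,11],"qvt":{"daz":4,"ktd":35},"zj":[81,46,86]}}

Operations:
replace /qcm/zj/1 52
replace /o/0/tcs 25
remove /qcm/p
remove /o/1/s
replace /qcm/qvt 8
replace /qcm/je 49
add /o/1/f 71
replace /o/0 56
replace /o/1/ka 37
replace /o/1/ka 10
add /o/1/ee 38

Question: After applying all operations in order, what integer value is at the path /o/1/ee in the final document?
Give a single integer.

Answer: 38

Derivation:
After op 1 (replace /qcm/zj/1 52): {"o":[{"ae":18,"p":7,"tcs":41,"wn":5},{"g":92,"gj":94,"ka":42,"s":44}],"qcm":{"je":[6,21],"p":[56,98,3,11],"qvt":{"daz":4,"ktd":35},"zj":[81,52,86]}}
After op 2 (replace /o/0/tcs 25): {"o":[{"ae":18,"p":7,"tcs":25,"wn":5},{"g":92,"gj":94,"ka":42,"s":44}],"qcm":{"je":[6,21],"p":[56,98,3,11],"qvt":{"daz":4,"ktd":35},"zj":[81,52,86]}}
After op 3 (remove /qcm/p): {"o":[{"ae":18,"p":7,"tcs":25,"wn":5},{"g":92,"gj":94,"ka":42,"s":44}],"qcm":{"je":[6,21],"qvt":{"daz":4,"ktd":35},"zj":[81,52,86]}}
After op 4 (remove /o/1/s): {"o":[{"ae":18,"p":7,"tcs":25,"wn":5},{"g":92,"gj":94,"ka":42}],"qcm":{"je":[6,21],"qvt":{"daz":4,"ktd":35},"zj":[81,52,86]}}
After op 5 (replace /qcm/qvt 8): {"o":[{"ae":18,"p":7,"tcs":25,"wn":5},{"g":92,"gj":94,"ka":42}],"qcm":{"je":[6,21],"qvt":8,"zj":[81,52,86]}}
After op 6 (replace /qcm/je 49): {"o":[{"ae":18,"p":7,"tcs":25,"wn":5},{"g":92,"gj":94,"ka":42}],"qcm":{"je":49,"qvt":8,"zj":[81,52,86]}}
After op 7 (add /o/1/f 71): {"o":[{"ae":18,"p":7,"tcs":25,"wn":5},{"f":71,"g":92,"gj":94,"ka":42}],"qcm":{"je":49,"qvt":8,"zj":[81,52,86]}}
After op 8 (replace /o/0 56): {"o":[56,{"f":71,"g":92,"gj":94,"ka":42}],"qcm":{"je":49,"qvt":8,"zj":[81,52,86]}}
After op 9 (replace /o/1/ka 37): {"o":[56,{"f":71,"g":92,"gj":94,"ka":37}],"qcm":{"je":49,"qvt":8,"zj":[81,52,86]}}
After op 10 (replace /o/1/ka 10): {"o":[56,{"f":71,"g":92,"gj":94,"ka":10}],"qcm":{"je":49,"qvt":8,"zj":[81,52,86]}}
After op 11 (add /o/1/ee 38): {"o":[56,{"ee":38,"f":71,"g":92,"gj":94,"ka":10}],"qcm":{"je":49,"qvt":8,"zj":[81,52,86]}}
Value at /o/1/ee: 38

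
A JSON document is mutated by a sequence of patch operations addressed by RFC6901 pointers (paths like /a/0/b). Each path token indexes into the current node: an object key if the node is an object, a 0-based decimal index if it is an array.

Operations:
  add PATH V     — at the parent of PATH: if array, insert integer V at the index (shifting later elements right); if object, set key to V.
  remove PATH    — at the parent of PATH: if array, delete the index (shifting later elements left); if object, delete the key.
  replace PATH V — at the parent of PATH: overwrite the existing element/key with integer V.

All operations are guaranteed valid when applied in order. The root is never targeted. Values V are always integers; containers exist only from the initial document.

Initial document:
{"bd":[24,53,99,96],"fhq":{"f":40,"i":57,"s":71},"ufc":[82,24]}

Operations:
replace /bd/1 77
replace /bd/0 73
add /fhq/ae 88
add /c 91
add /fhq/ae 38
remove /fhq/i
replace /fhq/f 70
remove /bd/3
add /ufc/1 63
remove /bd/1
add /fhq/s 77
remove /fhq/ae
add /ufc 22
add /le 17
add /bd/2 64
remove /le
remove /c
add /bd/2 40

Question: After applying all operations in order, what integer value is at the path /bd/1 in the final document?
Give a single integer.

After op 1 (replace /bd/1 77): {"bd":[24,77,99,96],"fhq":{"f":40,"i":57,"s":71},"ufc":[82,24]}
After op 2 (replace /bd/0 73): {"bd":[73,77,99,96],"fhq":{"f":40,"i":57,"s":71},"ufc":[82,24]}
After op 3 (add /fhq/ae 88): {"bd":[73,77,99,96],"fhq":{"ae":88,"f":40,"i":57,"s":71},"ufc":[82,24]}
After op 4 (add /c 91): {"bd":[73,77,99,96],"c":91,"fhq":{"ae":88,"f":40,"i":57,"s":71},"ufc":[82,24]}
After op 5 (add /fhq/ae 38): {"bd":[73,77,99,96],"c":91,"fhq":{"ae":38,"f":40,"i":57,"s":71},"ufc":[82,24]}
After op 6 (remove /fhq/i): {"bd":[73,77,99,96],"c":91,"fhq":{"ae":38,"f":40,"s":71},"ufc":[82,24]}
After op 7 (replace /fhq/f 70): {"bd":[73,77,99,96],"c":91,"fhq":{"ae":38,"f":70,"s":71},"ufc":[82,24]}
After op 8 (remove /bd/3): {"bd":[73,77,99],"c":91,"fhq":{"ae":38,"f":70,"s":71},"ufc":[82,24]}
After op 9 (add /ufc/1 63): {"bd":[73,77,99],"c":91,"fhq":{"ae":38,"f":70,"s":71},"ufc":[82,63,24]}
After op 10 (remove /bd/1): {"bd":[73,99],"c":91,"fhq":{"ae":38,"f":70,"s":71},"ufc":[82,63,24]}
After op 11 (add /fhq/s 77): {"bd":[73,99],"c":91,"fhq":{"ae":38,"f":70,"s":77},"ufc":[82,63,24]}
After op 12 (remove /fhq/ae): {"bd":[73,99],"c":91,"fhq":{"f":70,"s":77},"ufc":[82,63,24]}
After op 13 (add /ufc 22): {"bd":[73,99],"c":91,"fhq":{"f":70,"s":77},"ufc":22}
After op 14 (add /le 17): {"bd":[73,99],"c":91,"fhq":{"f":70,"s":77},"le":17,"ufc":22}
After op 15 (add /bd/2 64): {"bd":[73,99,64],"c":91,"fhq":{"f":70,"s":77},"le":17,"ufc":22}
After op 16 (remove /le): {"bd":[73,99,64],"c":91,"fhq":{"f":70,"s":77},"ufc":22}
After op 17 (remove /c): {"bd":[73,99,64],"fhq":{"f":70,"s":77},"ufc":22}
After op 18 (add /bd/2 40): {"bd":[73,99,40,64],"fhq":{"f":70,"s":77},"ufc":22}
Value at /bd/1: 99

Answer: 99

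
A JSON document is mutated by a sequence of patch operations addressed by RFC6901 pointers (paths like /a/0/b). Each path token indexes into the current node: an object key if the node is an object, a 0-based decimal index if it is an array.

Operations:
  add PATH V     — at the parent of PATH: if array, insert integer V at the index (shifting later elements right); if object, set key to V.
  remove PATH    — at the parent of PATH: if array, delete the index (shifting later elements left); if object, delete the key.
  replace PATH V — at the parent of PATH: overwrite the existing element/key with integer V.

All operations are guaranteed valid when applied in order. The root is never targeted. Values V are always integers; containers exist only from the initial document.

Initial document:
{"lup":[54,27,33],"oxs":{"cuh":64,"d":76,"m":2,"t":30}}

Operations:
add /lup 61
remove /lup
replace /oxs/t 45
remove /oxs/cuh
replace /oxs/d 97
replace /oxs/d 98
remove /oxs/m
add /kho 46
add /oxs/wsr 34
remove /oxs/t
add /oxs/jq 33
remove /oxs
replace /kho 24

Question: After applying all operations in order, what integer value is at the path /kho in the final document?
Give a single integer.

Answer: 24

Derivation:
After op 1 (add /lup 61): {"lup":61,"oxs":{"cuh":64,"d":76,"m":2,"t":30}}
After op 2 (remove /lup): {"oxs":{"cuh":64,"d":76,"m":2,"t":30}}
After op 3 (replace /oxs/t 45): {"oxs":{"cuh":64,"d":76,"m":2,"t":45}}
After op 4 (remove /oxs/cuh): {"oxs":{"d":76,"m":2,"t":45}}
After op 5 (replace /oxs/d 97): {"oxs":{"d":97,"m":2,"t":45}}
After op 6 (replace /oxs/d 98): {"oxs":{"d":98,"m":2,"t":45}}
After op 7 (remove /oxs/m): {"oxs":{"d":98,"t":45}}
After op 8 (add /kho 46): {"kho":46,"oxs":{"d":98,"t":45}}
After op 9 (add /oxs/wsr 34): {"kho":46,"oxs":{"d":98,"t":45,"wsr":34}}
After op 10 (remove /oxs/t): {"kho":46,"oxs":{"d":98,"wsr":34}}
After op 11 (add /oxs/jq 33): {"kho":46,"oxs":{"d":98,"jq":33,"wsr":34}}
After op 12 (remove /oxs): {"kho":46}
After op 13 (replace /kho 24): {"kho":24}
Value at /kho: 24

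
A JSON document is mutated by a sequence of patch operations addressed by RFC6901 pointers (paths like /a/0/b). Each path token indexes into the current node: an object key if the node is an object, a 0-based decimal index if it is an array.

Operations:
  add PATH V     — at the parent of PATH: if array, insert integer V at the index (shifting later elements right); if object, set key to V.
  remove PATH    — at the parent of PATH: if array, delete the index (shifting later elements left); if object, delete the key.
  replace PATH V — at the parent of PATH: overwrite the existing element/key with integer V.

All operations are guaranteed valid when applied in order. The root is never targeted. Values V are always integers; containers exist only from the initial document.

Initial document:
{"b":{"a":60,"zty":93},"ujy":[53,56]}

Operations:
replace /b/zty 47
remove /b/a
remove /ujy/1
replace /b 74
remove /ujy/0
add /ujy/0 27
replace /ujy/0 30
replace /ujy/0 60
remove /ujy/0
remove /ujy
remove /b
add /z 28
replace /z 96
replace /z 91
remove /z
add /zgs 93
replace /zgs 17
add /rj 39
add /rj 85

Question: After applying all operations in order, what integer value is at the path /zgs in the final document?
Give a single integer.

Answer: 17

Derivation:
After op 1 (replace /b/zty 47): {"b":{"a":60,"zty":47},"ujy":[53,56]}
After op 2 (remove /b/a): {"b":{"zty":47},"ujy":[53,56]}
After op 3 (remove /ujy/1): {"b":{"zty":47},"ujy":[53]}
After op 4 (replace /b 74): {"b":74,"ujy":[53]}
After op 5 (remove /ujy/0): {"b":74,"ujy":[]}
After op 6 (add /ujy/0 27): {"b":74,"ujy":[27]}
After op 7 (replace /ujy/0 30): {"b":74,"ujy":[30]}
After op 8 (replace /ujy/0 60): {"b":74,"ujy":[60]}
After op 9 (remove /ujy/0): {"b":74,"ujy":[]}
After op 10 (remove /ujy): {"b":74}
After op 11 (remove /b): {}
After op 12 (add /z 28): {"z":28}
After op 13 (replace /z 96): {"z":96}
After op 14 (replace /z 91): {"z":91}
After op 15 (remove /z): {}
After op 16 (add /zgs 93): {"zgs":93}
After op 17 (replace /zgs 17): {"zgs":17}
After op 18 (add /rj 39): {"rj":39,"zgs":17}
After op 19 (add /rj 85): {"rj":85,"zgs":17}
Value at /zgs: 17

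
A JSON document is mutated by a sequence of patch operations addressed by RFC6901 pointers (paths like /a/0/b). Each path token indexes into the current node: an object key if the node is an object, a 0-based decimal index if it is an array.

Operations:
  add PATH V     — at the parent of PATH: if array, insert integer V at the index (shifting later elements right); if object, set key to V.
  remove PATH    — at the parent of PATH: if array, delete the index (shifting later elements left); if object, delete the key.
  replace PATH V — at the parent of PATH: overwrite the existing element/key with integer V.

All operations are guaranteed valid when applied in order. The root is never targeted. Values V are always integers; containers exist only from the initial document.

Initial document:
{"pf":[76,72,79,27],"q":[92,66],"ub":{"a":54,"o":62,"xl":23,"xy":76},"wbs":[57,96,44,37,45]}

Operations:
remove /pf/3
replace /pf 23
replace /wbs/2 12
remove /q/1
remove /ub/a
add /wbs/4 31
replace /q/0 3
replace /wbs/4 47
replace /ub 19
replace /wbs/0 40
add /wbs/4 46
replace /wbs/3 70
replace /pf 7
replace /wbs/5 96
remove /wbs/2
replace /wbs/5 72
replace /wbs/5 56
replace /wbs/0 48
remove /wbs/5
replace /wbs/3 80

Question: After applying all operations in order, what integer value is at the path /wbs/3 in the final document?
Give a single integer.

Answer: 80

Derivation:
After op 1 (remove /pf/3): {"pf":[76,72,79],"q":[92,66],"ub":{"a":54,"o":62,"xl":23,"xy":76},"wbs":[57,96,44,37,45]}
After op 2 (replace /pf 23): {"pf":23,"q":[92,66],"ub":{"a":54,"o":62,"xl":23,"xy":76},"wbs":[57,96,44,37,45]}
After op 3 (replace /wbs/2 12): {"pf":23,"q":[92,66],"ub":{"a":54,"o":62,"xl":23,"xy":76},"wbs":[57,96,12,37,45]}
After op 4 (remove /q/1): {"pf":23,"q":[92],"ub":{"a":54,"o":62,"xl":23,"xy":76},"wbs":[57,96,12,37,45]}
After op 5 (remove /ub/a): {"pf":23,"q":[92],"ub":{"o":62,"xl":23,"xy":76},"wbs":[57,96,12,37,45]}
After op 6 (add /wbs/4 31): {"pf":23,"q":[92],"ub":{"o":62,"xl":23,"xy":76},"wbs":[57,96,12,37,31,45]}
After op 7 (replace /q/0 3): {"pf":23,"q":[3],"ub":{"o":62,"xl":23,"xy":76},"wbs":[57,96,12,37,31,45]}
After op 8 (replace /wbs/4 47): {"pf":23,"q":[3],"ub":{"o":62,"xl":23,"xy":76},"wbs":[57,96,12,37,47,45]}
After op 9 (replace /ub 19): {"pf":23,"q":[3],"ub":19,"wbs":[57,96,12,37,47,45]}
After op 10 (replace /wbs/0 40): {"pf":23,"q":[3],"ub":19,"wbs":[40,96,12,37,47,45]}
After op 11 (add /wbs/4 46): {"pf":23,"q":[3],"ub":19,"wbs":[40,96,12,37,46,47,45]}
After op 12 (replace /wbs/3 70): {"pf":23,"q":[3],"ub":19,"wbs":[40,96,12,70,46,47,45]}
After op 13 (replace /pf 7): {"pf":7,"q":[3],"ub":19,"wbs":[40,96,12,70,46,47,45]}
After op 14 (replace /wbs/5 96): {"pf":7,"q":[3],"ub":19,"wbs":[40,96,12,70,46,96,45]}
After op 15 (remove /wbs/2): {"pf":7,"q":[3],"ub":19,"wbs":[40,96,70,46,96,45]}
After op 16 (replace /wbs/5 72): {"pf":7,"q":[3],"ub":19,"wbs":[40,96,70,46,96,72]}
After op 17 (replace /wbs/5 56): {"pf":7,"q":[3],"ub":19,"wbs":[40,96,70,46,96,56]}
After op 18 (replace /wbs/0 48): {"pf":7,"q":[3],"ub":19,"wbs":[48,96,70,46,96,56]}
After op 19 (remove /wbs/5): {"pf":7,"q":[3],"ub":19,"wbs":[48,96,70,46,96]}
After op 20 (replace /wbs/3 80): {"pf":7,"q":[3],"ub":19,"wbs":[48,96,70,80,96]}
Value at /wbs/3: 80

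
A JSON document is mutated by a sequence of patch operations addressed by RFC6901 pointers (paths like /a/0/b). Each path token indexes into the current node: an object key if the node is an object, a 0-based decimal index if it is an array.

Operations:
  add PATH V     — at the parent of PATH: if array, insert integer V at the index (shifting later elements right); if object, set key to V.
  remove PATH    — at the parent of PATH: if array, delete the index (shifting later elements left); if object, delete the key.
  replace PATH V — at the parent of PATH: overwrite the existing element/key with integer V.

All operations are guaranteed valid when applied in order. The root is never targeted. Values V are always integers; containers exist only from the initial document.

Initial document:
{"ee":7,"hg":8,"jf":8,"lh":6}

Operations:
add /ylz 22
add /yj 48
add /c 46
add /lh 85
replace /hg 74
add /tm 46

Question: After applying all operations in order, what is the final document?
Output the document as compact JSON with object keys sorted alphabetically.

Answer: {"c":46,"ee":7,"hg":74,"jf":8,"lh":85,"tm":46,"yj":48,"ylz":22}

Derivation:
After op 1 (add /ylz 22): {"ee":7,"hg":8,"jf":8,"lh":6,"ylz":22}
After op 2 (add /yj 48): {"ee":7,"hg":8,"jf":8,"lh":6,"yj":48,"ylz":22}
After op 3 (add /c 46): {"c":46,"ee":7,"hg":8,"jf":8,"lh":6,"yj":48,"ylz":22}
After op 4 (add /lh 85): {"c":46,"ee":7,"hg":8,"jf":8,"lh":85,"yj":48,"ylz":22}
After op 5 (replace /hg 74): {"c":46,"ee":7,"hg":74,"jf":8,"lh":85,"yj":48,"ylz":22}
After op 6 (add /tm 46): {"c":46,"ee":7,"hg":74,"jf":8,"lh":85,"tm":46,"yj":48,"ylz":22}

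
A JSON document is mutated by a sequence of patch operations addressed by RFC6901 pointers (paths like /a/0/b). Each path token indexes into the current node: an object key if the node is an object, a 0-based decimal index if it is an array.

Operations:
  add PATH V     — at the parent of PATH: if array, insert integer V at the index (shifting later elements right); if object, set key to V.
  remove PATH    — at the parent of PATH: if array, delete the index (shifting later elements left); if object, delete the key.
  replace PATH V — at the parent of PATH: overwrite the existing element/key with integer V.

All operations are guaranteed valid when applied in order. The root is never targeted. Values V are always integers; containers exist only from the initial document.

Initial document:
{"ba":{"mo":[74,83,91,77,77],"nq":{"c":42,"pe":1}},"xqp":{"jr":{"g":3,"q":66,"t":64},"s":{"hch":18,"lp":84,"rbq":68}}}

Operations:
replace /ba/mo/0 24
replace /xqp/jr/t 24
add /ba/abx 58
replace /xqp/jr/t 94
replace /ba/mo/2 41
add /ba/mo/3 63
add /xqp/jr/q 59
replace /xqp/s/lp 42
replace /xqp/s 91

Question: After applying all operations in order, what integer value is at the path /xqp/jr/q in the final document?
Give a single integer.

After op 1 (replace /ba/mo/0 24): {"ba":{"mo":[24,83,91,77,77],"nq":{"c":42,"pe":1}},"xqp":{"jr":{"g":3,"q":66,"t":64},"s":{"hch":18,"lp":84,"rbq":68}}}
After op 2 (replace /xqp/jr/t 24): {"ba":{"mo":[24,83,91,77,77],"nq":{"c":42,"pe":1}},"xqp":{"jr":{"g":3,"q":66,"t":24},"s":{"hch":18,"lp":84,"rbq":68}}}
After op 3 (add /ba/abx 58): {"ba":{"abx":58,"mo":[24,83,91,77,77],"nq":{"c":42,"pe":1}},"xqp":{"jr":{"g":3,"q":66,"t":24},"s":{"hch":18,"lp":84,"rbq":68}}}
After op 4 (replace /xqp/jr/t 94): {"ba":{"abx":58,"mo":[24,83,91,77,77],"nq":{"c":42,"pe":1}},"xqp":{"jr":{"g":3,"q":66,"t":94},"s":{"hch":18,"lp":84,"rbq":68}}}
After op 5 (replace /ba/mo/2 41): {"ba":{"abx":58,"mo":[24,83,41,77,77],"nq":{"c":42,"pe":1}},"xqp":{"jr":{"g":3,"q":66,"t":94},"s":{"hch":18,"lp":84,"rbq":68}}}
After op 6 (add /ba/mo/3 63): {"ba":{"abx":58,"mo":[24,83,41,63,77,77],"nq":{"c":42,"pe":1}},"xqp":{"jr":{"g":3,"q":66,"t":94},"s":{"hch":18,"lp":84,"rbq":68}}}
After op 7 (add /xqp/jr/q 59): {"ba":{"abx":58,"mo":[24,83,41,63,77,77],"nq":{"c":42,"pe":1}},"xqp":{"jr":{"g":3,"q":59,"t":94},"s":{"hch":18,"lp":84,"rbq":68}}}
After op 8 (replace /xqp/s/lp 42): {"ba":{"abx":58,"mo":[24,83,41,63,77,77],"nq":{"c":42,"pe":1}},"xqp":{"jr":{"g":3,"q":59,"t":94},"s":{"hch":18,"lp":42,"rbq":68}}}
After op 9 (replace /xqp/s 91): {"ba":{"abx":58,"mo":[24,83,41,63,77,77],"nq":{"c":42,"pe":1}},"xqp":{"jr":{"g":3,"q":59,"t":94},"s":91}}
Value at /xqp/jr/q: 59

Answer: 59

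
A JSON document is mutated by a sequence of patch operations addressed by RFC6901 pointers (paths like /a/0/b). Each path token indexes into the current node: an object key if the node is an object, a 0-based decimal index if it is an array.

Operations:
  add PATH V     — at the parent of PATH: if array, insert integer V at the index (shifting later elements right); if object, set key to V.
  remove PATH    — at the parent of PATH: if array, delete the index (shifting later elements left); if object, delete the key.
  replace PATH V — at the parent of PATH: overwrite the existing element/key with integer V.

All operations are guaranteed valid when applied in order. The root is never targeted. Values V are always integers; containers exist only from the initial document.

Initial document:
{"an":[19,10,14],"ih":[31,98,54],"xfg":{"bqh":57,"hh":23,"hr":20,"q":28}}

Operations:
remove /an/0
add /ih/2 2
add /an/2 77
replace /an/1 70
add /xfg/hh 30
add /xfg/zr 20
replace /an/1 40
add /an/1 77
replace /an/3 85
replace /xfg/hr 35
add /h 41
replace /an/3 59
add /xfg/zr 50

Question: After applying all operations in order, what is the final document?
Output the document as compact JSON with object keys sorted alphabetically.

Answer: {"an":[10,77,40,59],"h":41,"ih":[31,98,2,54],"xfg":{"bqh":57,"hh":30,"hr":35,"q":28,"zr":50}}

Derivation:
After op 1 (remove /an/0): {"an":[10,14],"ih":[31,98,54],"xfg":{"bqh":57,"hh":23,"hr":20,"q":28}}
After op 2 (add /ih/2 2): {"an":[10,14],"ih":[31,98,2,54],"xfg":{"bqh":57,"hh":23,"hr":20,"q":28}}
After op 3 (add /an/2 77): {"an":[10,14,77],"ih":[31,98,2,54],"xfg":{"bqh":57,"hh":23,"hr":20,"q":28}}
After op 4 (replace /an/1 70): {"an":[10,70,77],"ih":[31,98,2,54],"xfg":{"bqh":57,"hh":23,"hr":20,"q":28}}
After op 5 (add /xfg/hh 30): {"an":[10,70,77],"ih":[31,98,2,54],"xfg":{"bqh":57,"hh":30,"hr":20,"q":28}}
After op 6 (add /xfg/zr 20): {"an":[10,70,77],"ih":[31,98,2,54],"xfg":{"bqh":57,"hh":30,"hr":20,"q":28,"zr":20}}
After op 7 (replace /an/1 40): {"an":[10,40,77],"ih":[31,98,2,54],"xfg":{"bqh":57,"hh":30,"hr":20,"q":28,"zr":20}}
After op 8 (add /an/1 77): {"an":[10,77,40,77],"ih":[31,98,2,54],"xfg":{"bqh":57,"hh":30,"hr":20,"q":28,"zr":20}}
After op 9 (replace /an/3 85): {"an":[10,77,40,85],"ih":[31,98,2,54],"xfg":{"bqh":57,"hh":30,"hr":20,"q":28,"zr":20}}
After op 10 (replace /xfg/hr 35): {"an":[10,77,40,85],"ih":[31,98,2,54],"xfg":{"bqh":57,"hh":30,"hr":35,"q":28,"zr":20}}
After op 11 (add /h 41): {"an":[10,77,40,85],"h":41,"ih":[31,98,2,54],"xfg":{"bqh":57,"hh":30,"hr":35,"q":28,"zr":20}}
After op 12 (replace /an/3 59): {"an":[10,77,40,59],"h":41,"ih":[31,98,2,54],"xfg":{"bqh":57,"hh":30,"hr":35,"q":28,"zr":20}}
After op 13 (add /xfg/zr 50): {"an":[10,77,40,59],"h":41,"ih":[31,98,2,54],"xfg":{"bqh":57,"hh":30,"hr":35,"q":28,"zr":50}}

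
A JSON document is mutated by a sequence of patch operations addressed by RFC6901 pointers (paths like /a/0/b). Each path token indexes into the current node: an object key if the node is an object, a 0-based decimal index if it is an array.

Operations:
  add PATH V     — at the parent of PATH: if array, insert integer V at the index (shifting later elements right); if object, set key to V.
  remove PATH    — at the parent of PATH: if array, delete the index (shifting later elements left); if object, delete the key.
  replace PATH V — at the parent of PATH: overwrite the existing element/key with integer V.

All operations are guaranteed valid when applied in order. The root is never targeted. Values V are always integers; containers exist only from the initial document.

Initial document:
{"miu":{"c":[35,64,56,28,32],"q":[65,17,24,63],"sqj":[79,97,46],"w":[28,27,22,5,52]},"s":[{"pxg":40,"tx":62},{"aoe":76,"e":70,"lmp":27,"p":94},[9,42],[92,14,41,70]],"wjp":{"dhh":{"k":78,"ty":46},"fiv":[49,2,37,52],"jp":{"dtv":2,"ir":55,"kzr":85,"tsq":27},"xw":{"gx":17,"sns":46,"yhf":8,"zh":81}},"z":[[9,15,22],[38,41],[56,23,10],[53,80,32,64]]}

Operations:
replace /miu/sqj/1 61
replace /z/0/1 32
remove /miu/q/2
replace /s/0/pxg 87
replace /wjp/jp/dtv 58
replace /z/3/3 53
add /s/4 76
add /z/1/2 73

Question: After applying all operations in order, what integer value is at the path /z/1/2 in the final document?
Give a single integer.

Answer: 73

Derivation:
After op 1 (replace /miu/sqj/1 61): {"miu":{"c":[35,64,56,28,32],"q":[65,17,24,63],"sqj":[79,61,46],"w":[28,27,22,5,52]},"s":[{"pxg":40,"tx":62},{"aoe":76,"e":70,"lmp":27,"p":94},[9,42],[92,14,41,70]],"wjp":{"dhh":{"k":78,"ty":46},"fiv":[49,2,37,52],"jp":{"dtv":2,"ir":55,"kzr":85,"tsq":27},"xw":{"gx":17,"sns":46,"yhf":8,"zh":81}},"z":[[9,15,22],[38,41],[56,23,10],[53,80,32,64]]}
After op 2 (replace /z/0/1 32): {"miu":{"c":[35,64,56,28,32],"q":[65,17,24,63],"sqj":[79,61,46],"w":[28,27,22,5,52]},"s":[{"pxg":40,"tx":62},{"aoe":76,"e":70,"lmp":27,"p":94},[9,42],[92,14,41,70]],"wjp":{"dhh":{"k":78,"ty":46},"fiv":[49,2,37,52],"jp":{"dtv":2,"ir":55,"kzr":85,"tsq":27},"xw":{"gx":17,"sns":46,"yhf":8,"zh":81}},"z":[[9,32,22],[38,41],[56,23,10],[53,80,32,64]]}
After op 3 (remove /miu/q/2): {"miu":{"c":[35,64,56,28,32],"q":[65,17,63],"sqj":[79,61,46],"w":[28,27,22,5,52]},"s":[{"pxg":40,"tx":62},{"aoe":76,"e":70,"lmp":27,"p":94},[9,42],[92,14,41,70]],"wjp":{"dhh":{"k":78,"ty":46},"fiv":[49,2,37,52],"jp":{"dtv":2,"ir":55,"kzr":85,"tsq":27},"xw":{"gx":17,"sns":46,"yhf":8,"zh":81}},"z":[[9,32,22],[38,41],[56,23,10],[53,80,32,64]]}
After op 4 (replace /s/0/pxg 87): {"miu":{"c":[35,64,56,28,32],"q":[65,17,63],"sqj":[79,61,46],"w":[28,27,22,5,52]},"s":[{"pxg":87,"tx":62},{"aoe":76,"e":70,"lmp":27,"p":94},[9,42],[92,14,41,70]],"wjp":{"dhh":{"k":78,"ty":46},"fiv":[49,2,37,52],"jp":{"dtv":2,"ir":55,"kzr":85,"tsq":27},"xw":{"gx":17,"sns":46,"yhf":8,"zh":81}},"z":[[9,32,22],[38,41],[56,23,10],[53,80,32,64]]}
After op 5 (replace /wjp/jp/dtv 58): {"miu":{"c":[35,64,56,28,32],"q":[65,17,63],"sqj":[79,61,46],"w":[28,27,22,5,52]},"s":[{"pxg":87,"tx":62},{"aoe":76,"e":70,"lmp":27,"p":94},[9,42],[92,14,41,70]],"wjp":{"dhh":{"k":78,"ty":46},"fiv":[49,2,37,52],"jp":{"dtv":58,"ir":55,"kzr":85,"tsq":27},"xw":{"gx":17,"sns":46,"yhf":8,"zh":81}},"z":[[9,32,22],[38,41],[56,23,10],[53,80,32,64]]}
After op 6 (replace /z/3/3 53): {"miu":{"c":[35,64,56,28,32],"q":[65,17,63],"sqj":[79,61,46],"w":[28,27,22,5,52]},"s":[{"pxg":87,"tx":62},{"aoe":76,"e":70,"lmp":27,"p":94},[9,42],[92,14,41,70]],"wjp":{"dhh":{"k":78,"ty":46},"fiv":[49,2,37,52],"jp":{"dtv":58,"ir":55,"kzr":85,"tsq":27},"xw":{"gx":17,"sns":46,"yhf":8,"zh":81}},"z":[[9,32,22],[38,41],[56,23,10],[53,80,32,53]]}
After op 7 (add /s/4 76): {"miu":{"c":[35,64,56,28,32],"q":[65,17,63],"sqj":[79,61,46],"w":[28,27,22,5,52]},"s":[{"pxg":87,"tx":62},{"aoe":76,"e":70,"lmp":27,"p":94},[9,42],[92,14,41,70],76],"wjp":{"dhh":{"k":78,"ty":46},"fiv":[49,2,37,52],"jp":{"dtv":58,"ir":55,"kzr":85,"tsq":27},"xw":{"gx":17,"sns":46,"yhf":8,"zh":81}},"z":[[9,32,22],[38,41],[56,23,10],[53,80,32,53]]}
After op 8 (add /z/1/2 73): {"miu":{"c":[35,64,56,28,32],"q":[65,17,63],"sqj":[79,61,46],"w":[28,27,22,5,52]},"s":[{"pxg":87,"tx":62},{"aoe":76,"e":70,"lmp":27,"p":94},[9,42],[92,14,41,70],76],"wjp":{"dhh":{"k":78,"ty":46},"fiv":[49,2,37,52],"jp":{"dtv":58,"ir":55,"kzr":85,"tsq":27},"xw":{"gx":17,"sns":46,"yhf":8,"zh":81}},"z":[[9,32,22],[38,41,73],[56,23,10],[53,80,32,53]]}
Value at /z/1/2: 73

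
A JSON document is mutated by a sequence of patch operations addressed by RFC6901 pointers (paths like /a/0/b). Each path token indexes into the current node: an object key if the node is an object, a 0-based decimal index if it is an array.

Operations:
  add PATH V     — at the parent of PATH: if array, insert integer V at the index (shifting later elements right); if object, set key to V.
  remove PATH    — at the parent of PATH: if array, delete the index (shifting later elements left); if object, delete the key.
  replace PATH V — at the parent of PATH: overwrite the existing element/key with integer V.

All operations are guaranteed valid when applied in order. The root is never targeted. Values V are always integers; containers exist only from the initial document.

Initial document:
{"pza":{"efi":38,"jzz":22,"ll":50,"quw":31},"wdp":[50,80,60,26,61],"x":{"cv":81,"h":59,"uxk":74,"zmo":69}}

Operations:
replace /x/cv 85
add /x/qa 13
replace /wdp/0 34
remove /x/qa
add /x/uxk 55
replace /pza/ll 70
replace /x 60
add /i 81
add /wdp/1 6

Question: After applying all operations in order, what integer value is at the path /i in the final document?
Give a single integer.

Answer: 81

Derivation:
After op 1 (replace /x/cv 85): {"pza":{"efi":38,"jzz":22,"ll":50,"quw":31},"wdp":[50,80,60,26,61],"x":{"cv":85,"h":59,"uxk":74,"zmo":69}}
After op 2 (add /x/qa 13): {"pza":{"efi":38,"jzz":22,"ll":50,"quw":31},"wdp":[50,80,60,26,61],"x":{"cv":85,"h":59,"qa":13,"uxk":74,"zmo":69}}
After op 3 (replace /wdp/0 34): {"pza":{"efi":38,"jzz":22,"ll":50,"quw":31},"wdp":[34,80,60,26,61],"x":{"cv":85,"h":59,"qa":13,"uxk":74,"zmo":69}}
After op 4 (remove /x/qa): {"pza":{"efi":38,"jzz":22,"ll":50,"quw":31},"wdp":[34,80,60,26,61],"x":{"cv":85,"h":59,"uxk":74,"zmo":69}}
After op 5 (add /x/uxk 55): {"pza":{"efi":38,"jzz":22,"ll":50,"quw":31},"wdp":[34,80,60,26,61],"x":{"cv":85,"h":59,"uxk":55,"zmo":69}}
After op 6 (replace /pza/ll 70): {"pza":{"efi":38,"jzz":22,"ll":70,"quw":31},"wdp":[34,80,60,26,61],"x":{"cv":85,"h":59,"uxk":55,"zmo":69}}
After op 7 (replace /x 60): {"pza":{"efi":38,"jzz":22,"ll":70,"quw":31},"wdp":[34,80,60,26,61],"x":60}
After op 8 (add /i 81): {"i":81,"pza":{"efi":38,"jzz":22,"ll":70,"quw":31},"wdp":[34,80,60,26,61],"x":60}
After op 9 (add /wdp/1 6): {"i":81,"pza":{"efi":38,"jzz":22,"ll":70,"quw":31},"wdp":[34,6,80,60,26,61],"x":60}
Value at /i: 81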